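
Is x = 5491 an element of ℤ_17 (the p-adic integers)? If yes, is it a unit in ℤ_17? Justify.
x ∈ ℤ_17 but not a unit; v_17(x) = 2 > 0

ℤ_17 = {x ∈ ℚ_17 : v_17(x) ≥ 0} and ℤ_17^× = {x ∈ ℤ_17 : v_17(x) = 0}. Here v_17(5491) = v_17(num) − v_17(den) = 2; compare against these criteria.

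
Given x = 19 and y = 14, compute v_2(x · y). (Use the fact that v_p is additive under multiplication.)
v_2(266) = 1

v_p(x) = 0 (factor: 19 = 2^0 · 19); v_p(y) = 1 (factor: 14 = 2^1 · 7). Additivity: v_p(xy) = v_p(x) + v_p(y) = 0 + 1 = 1. (Direct check: xy = 266 = 2^1 · (133).)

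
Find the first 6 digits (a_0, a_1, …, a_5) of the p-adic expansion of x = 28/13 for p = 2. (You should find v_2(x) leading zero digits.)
(a_0, …, a_5) = (0, 0, 1, 1, 0, 0)

v_2(28/13) = 2, so a_0 = ... = a_1 = 0. Factor out: x = 2^2 · u with u = 7/13 a unit in ℤ_2. Expand u iteratively via a_{v+i} = u_i mod 2, u_{i+1} = (u_i − a_{v+i})/2:
  u_0 = 7/13;  a_2 = 1;  u_1 = (u_0 − 1)/2 = -3/13
  u_1 = -3/13;  a_3 = 1;  u_2 = (u_1 − 1)/2 = -8/13
  u_2 = -8/13;  a_4 = 0;  u_3 = (u_2 − 0)/2 = -4/13
  u_3 = -4/13;  a_5 = 0;  u_4 = (u_3 − 0)/2 = -2/13
Digits: (0, 0, 1, 1, 0, 0).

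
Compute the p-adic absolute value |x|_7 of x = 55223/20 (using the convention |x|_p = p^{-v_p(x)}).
|55223/20|_7 = 1/2401

Step 1 — compute v_7(x) by factoring powers of 7 out of the numerator and denominator: v_7(55223/20) = 4. Step 2 — apply |x|_p = p^{-v_p(x)} = 7^{-4} = 1/2401.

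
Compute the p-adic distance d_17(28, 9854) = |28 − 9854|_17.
d_17(28, 9854) = 1/4913

Step 1 — x − y = 28 − 9854 = -9826. Step 2 — v_17(-9826) = 3 (factor: -9826 = −(17^3 · 2); the sign does not affect v_p). Step 3 — |x − y|_17 = 17^{-3} = 1/4913.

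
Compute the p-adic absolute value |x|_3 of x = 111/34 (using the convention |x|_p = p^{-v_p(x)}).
|111/34|_3 = 1/3

Step 1 — compute v_3(x) by factoring powers of 3 out of the numerator and denominator: v_3(111/34) = 1. Step 2 — apply |x|_p = p^{-v_p(x)} = 3^{-1} = 1/3.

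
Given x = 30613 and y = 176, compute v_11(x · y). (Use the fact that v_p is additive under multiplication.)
v_11(5387888) = 4

v_p(x) = 3 (factor: 30613 = 11^3 · 23); v_p(y) = 1 (factor: 176 = 11^1 · 16). Additivity: v_p(xy) = v_p(x) + v_p(y) = 3 + 1 = 4. (Direct check: xy = 5387888 = 11^4 · (368).)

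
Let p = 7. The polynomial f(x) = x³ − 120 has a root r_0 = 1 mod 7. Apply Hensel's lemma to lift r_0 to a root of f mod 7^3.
r_2 = 106 (mod 343)

Hensel: r_{i+1} = r_i − f(r_i)/f′(r_i) mod 7^{i+2}, where f′(x) = 3x². Iterate:
  r_0 = 1 (mod 7)
  r_1 = 8 (mod 49)
  r_2 = 106 (mod 343)
Final: r = 106 with f(r) ≡ 0 mod 7^3.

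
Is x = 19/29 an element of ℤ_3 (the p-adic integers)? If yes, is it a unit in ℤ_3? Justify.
x ∈ ℤ_3^× (unit); v_3(x) = 0

ℤ_3 = {x ∈ ℚ_3 : v_3(x) ≥ 0} and ℤ_3^× = {x ∈ ℤ_3 : v_3(x) = 0}. Here v_3(19/29) = v_3(num) − v_3(den) = 0; compare against these criteria.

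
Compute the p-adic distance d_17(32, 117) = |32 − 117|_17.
d_17(32, 117) = 1/17

Step 1 — x − y = 32 − 117 = -85. Step 2 — v_17(-85) = 1 (factor: -85 = −(17^1 · 5); the sign does not affect v_p). Step 3 — |x − y|_17 = 17^{-1} = 1/17.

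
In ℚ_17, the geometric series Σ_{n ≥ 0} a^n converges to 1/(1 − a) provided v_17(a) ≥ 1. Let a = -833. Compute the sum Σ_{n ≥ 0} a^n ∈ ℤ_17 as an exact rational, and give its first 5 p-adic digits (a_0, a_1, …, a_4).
Σ a^n = 1/(1 − a) = 1/834;  first 5 digits = (1, 2, 1, 13, 5)

v_17(a) = 1 ≥ 1, so the series converges in ℤ_17 to 1/(1 − a) = 1/(1 − (-833)) = 1/834. Expand this rational in ℤ_17: compute digits iteratively via d_i = x_i mod 17, x_{i+1} = (x_i − d_i)/17. The first 5 digits are (1, 2, 1, 13, 5).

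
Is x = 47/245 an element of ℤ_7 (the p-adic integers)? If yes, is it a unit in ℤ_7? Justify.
x ∉ ℤ_7 (v_7(x) = -2 < 0)

ℤ_7 = {x ∈ ℚ_7 : v_7(x) ≥ 0} and ℤ_7^× = {x ∈ ℤ_7 : v_7(x) = 0}. Here v_7(47/245) = v_7(num) − v_7(den) = -2; compare against these criteria.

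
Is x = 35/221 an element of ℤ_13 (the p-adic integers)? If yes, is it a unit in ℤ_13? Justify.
x ∉ ℤ_13 (v_13(x) = -1 < 0)

ℤ_13 = {x ∈ ℚ_13 : v_13(x) ≥ 0} and ℤ_13^× = {x ∈ ℤ_13 : v_13(x) = 0}. Here v_13(35/221) = v_13(num) − v_13(den) = -1; compare against these criteria.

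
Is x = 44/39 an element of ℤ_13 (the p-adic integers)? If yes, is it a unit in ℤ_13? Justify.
x ∉ ℤ_13 (v_13(x) = -1 < 0)

ℤ_13 = {x ∈ ℚ_13 : v_13(x) ≥ 0} and ℤ_13^× = {x ∈ ℤ_13 : v_13(x) = 0}. Here v_13(44/39) = v_13(num) − v_13(den) = -1; compare against these criteria.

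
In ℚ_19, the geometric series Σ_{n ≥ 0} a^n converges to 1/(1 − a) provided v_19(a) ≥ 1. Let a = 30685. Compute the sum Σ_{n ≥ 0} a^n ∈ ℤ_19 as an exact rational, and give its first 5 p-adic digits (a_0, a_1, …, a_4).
Σ a^n = 1/(1 − a) = -1/30684;  first 5 digits = (1, 0, 9, 4, 5)

v_19(a) = 2 ≥ 1, so the series converges in ℤ_19 to 1/(1 − a) = 1/(1 − 30685) = -1/30684. Expand this rational in ℤ_19: compute digits iteratively via d_i = x_i mod 19, x_{i+1} = (x_i − d_i)/19. The first 5 digits are (1, 0, 9, 4, 5).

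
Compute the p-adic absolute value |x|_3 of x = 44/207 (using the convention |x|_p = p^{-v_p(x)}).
|44/207|_3 = 9

Step 1 — compute v_3(x) by factoring powers of 3 out of the numerator and denominator: v_3(44/207) = -2. Step 2 — apply |x|_p = p^{-v_p(x)} = 3^{2} = 9.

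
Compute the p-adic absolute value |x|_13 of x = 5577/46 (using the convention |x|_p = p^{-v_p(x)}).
|5577/46|_13 = 1/169

Step 1 — compute v_13(x) by factoring powers of 13 out of the numerator and denominator: v_13(5577/46) = 2. Step 2 — apply |x|_p = p^{-v_p(x)} = 13^{-2} = 1/169.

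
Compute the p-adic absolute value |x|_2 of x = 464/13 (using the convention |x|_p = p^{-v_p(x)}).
|464/13|_2 = 1/16

Step 1 — compute v_2(x) by factoring powers of 2 out of the numerator and denominator: v_2(464/13) = 4. Step 2 — apply |x|_p = p^{-v_p(x)} = 2^{-4} = 1/16.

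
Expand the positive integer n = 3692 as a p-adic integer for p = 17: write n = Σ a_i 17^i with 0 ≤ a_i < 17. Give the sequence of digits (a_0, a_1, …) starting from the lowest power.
(a_0, a_1, …) = (3, 13, 12)

Repeated division by 17 gives the digits low-to-high: 3692 = 3 + 13·17^1 + 12·17^2. Digit sequence: (3, 13, 12).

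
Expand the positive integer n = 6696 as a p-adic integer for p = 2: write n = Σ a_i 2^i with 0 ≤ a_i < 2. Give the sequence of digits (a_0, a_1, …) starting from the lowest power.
(a_0, a_1, …) = (0, 0, 0, 1, 0, 1, 0, 0, 0, 1, 0, 1, 1)

Repeated division by 2 gives the digits low-to-high: 6696 = 1·2^3 + 1·2^5 + 1·2^9 + 1·2^11 + 1·2^12. Digit sequence: (0, 0, 0, 1, 0, 1, 0, 0, 0, 1, 0, 1, 1).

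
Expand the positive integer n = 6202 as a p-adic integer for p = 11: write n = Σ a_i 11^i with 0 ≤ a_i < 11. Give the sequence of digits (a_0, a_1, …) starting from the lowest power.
(a_0, a_1, …) = (9, 2, 7, 4)

Repeated division by 11 gives the digits low-to-high: 6202 = 9 + 2·11^1 + 7·11^2 + 4·11^3. Digit sequence: (9, 2, 7, 4).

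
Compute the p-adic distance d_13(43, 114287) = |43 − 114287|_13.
d_13(43, 114287) = 1/28561

Step 1 — x − y = 43 − 114287 = -114244. Step 2 — v_13(-114244) = 4 (factor: -114244 = −(13^4 · 4); the sign does not affect v_p). Step 3 — |x − y|_13 = 13^{-4} = 1/28561.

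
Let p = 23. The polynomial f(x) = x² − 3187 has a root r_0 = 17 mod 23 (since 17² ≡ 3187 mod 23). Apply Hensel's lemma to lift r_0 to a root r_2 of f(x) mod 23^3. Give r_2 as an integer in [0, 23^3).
r_2 = 9033 (mod 12167)

Hensel's recurrence: r_{i+1} = r_i − f(r_i)·(f′(r_i))^{-1} mod 23^{i+2}, with f′(x) = 2x. Iterate:
  r_0 = 17 (mod 23)
  r_1 = 40 (mod 529)
  r_2 = 9033 (mod 12167)
Final: r_2 = 9033, and one checks f(r_2) ≡ 0 mod 23^3.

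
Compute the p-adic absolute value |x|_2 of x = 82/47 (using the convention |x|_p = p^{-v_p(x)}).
|82/47|_2 = 1/2

Step 1 — compute v_2(x) by factoring powers of 2 out of the numerator and denominator: v_2(82/47) = 1. Step 2 — apply |x|_p = p^{-v_p(x)} = 2^{-1} = 1/2.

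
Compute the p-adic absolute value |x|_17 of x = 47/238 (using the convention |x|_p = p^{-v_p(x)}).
|47/238|_17 = 17

Step 1 — compute v_17(x) by factoring powers of 17 out of the numerator and denominator: v_17(47/238) = -1. Step 2 — apply |x|_p = p^{-v_p(x)} = 17^{1} = 17.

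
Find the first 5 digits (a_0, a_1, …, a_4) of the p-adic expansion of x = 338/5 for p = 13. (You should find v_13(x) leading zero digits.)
(a_0, …, a_4) = (0, 0, 3, 5, 10)

v_13(338/5) = 2, so a_0 = ... = a_1 = 0. Factor out: x = 13^2 · u with u = 2/5 a unit in ℤ_13. Expand u iteratively via a_{v+i} = u_i mod 13, u_{i+1} = (u_i − a_{v+i})/13:
  u_0 = 2/5;  a_2 = 3;  u_1 = (u_0 − 3)/13 = -1/5
  u_1 = -1/5;  a_3 = 5;  u_2 = (u_1 − 5)/13 = -2/5
  u_2 = -2/5;  a_4 = 10;  u_3 = (u_2 − 10)/13 = -4/5
Digits: (0, 0, 3, 5, 10).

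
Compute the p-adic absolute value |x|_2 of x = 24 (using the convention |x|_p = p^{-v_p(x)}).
|24|_2 = 1/8

Step 1 — compute v_2(x) by factoring powers of 2 out of the numerator and denominator: v_2(24) = 3. Step 2 — apply |x|_p = p^{-v_p(x)} = 2^{-3} = 1/8.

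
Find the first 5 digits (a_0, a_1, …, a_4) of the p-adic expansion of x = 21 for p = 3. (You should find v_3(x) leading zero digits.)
(a_0, …, a_4) = (0, 1, 2, 0, 0)

v_3(21) = 1, so a_0 = ... = a_0 = 0. Factor out: x = 3^1 · u with u = 7 a unit in ℤ_3. Expand u iteratively via a_{v+i} = u_i mod 3, u_{i+1} = (u_i − a_{v+i})/3:
  u_0 = 7;  a_1 = 1;  u_1 = (u_0 − 1)/3 = 2
  u_1 = 2;  a_2 = 2;  u_2 = (u_1 − 2)/3 = 0
  u_2 = 0;  a_3 = 0;  u_3 = (u_2 − 0)/3 = 0
  u_3 = 0;  a_4 = 0;  u_4 = (u_3 − 0)/3 = 0
Digits: (0, 1, 2, 0, 0).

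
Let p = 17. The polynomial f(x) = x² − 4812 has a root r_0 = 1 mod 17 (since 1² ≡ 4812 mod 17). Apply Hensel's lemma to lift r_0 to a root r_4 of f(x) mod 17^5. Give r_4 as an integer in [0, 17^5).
r_4 = 978793 (mod 1419857)

Hensel's recurrence: r_{i+1} = r_i − f(r_i)·(f′(r_i))^{-1} mod 17^{i+2}, with f′(x) = 2x. Iterate:
  r_0 = 1 (mod 17)
  r_1 = 239 (mod 289)
  r_2 = 1106 (mod 4913)
  r_3 = 60062 (mod 83521)
  r_4 = 978793 (mod 1419857)
Final: r_4 = 978793, and one checks f(r_4) ≡ 0 mod 17^5.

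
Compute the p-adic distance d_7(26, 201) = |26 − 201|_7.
d_7(26, 201) = 1/7

Step 1 — x − y = 26 − 201 = -175. Step 2 — v_7(-175) = 1 (factor: -175 = −(7^1 · 25); the sign does not affect v_p). Step 3 — |x − y|_7 = 7^{-1} = 1/7.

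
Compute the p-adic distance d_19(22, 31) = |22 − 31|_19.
d_19(22, 31) = 1

Step 1 — x − y = 22 − 31 = -9. Step 2 — v_19(-9) = 0 (factor: -9 = −(19^0 · 9); the sign does not affect v_p). Step 3 — |x − y|_19 = 19^{0} = 1.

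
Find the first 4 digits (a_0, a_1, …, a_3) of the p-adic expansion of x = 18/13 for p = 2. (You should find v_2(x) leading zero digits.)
(a_0, …, a_3) = (0, 1, 0, 1)

v_2(18/13) = 1, so a_0 = ... = a_0 = 0. Factor out: x = 2^1 · u with u = 9/13 a unit in ℤ_2. Expand u iteratively via a_{v+i} = u_i mod 2, u_{i+1} = (u_i − a_{v+i})/2:
  u_0 = 9/13;  a_1 = 1;  u_1 = (u_0 − 1)/2 = -2/13
  u_1 = -2/13;  a_2 = 0;  u_2 = (u_1 − 0)/2 = -1/13
  u_2 = -1/13;  a_3 = 1;  u_3 = (u_2 − 1)/2 = -7/13
Digits: (0, 1, 0, 1).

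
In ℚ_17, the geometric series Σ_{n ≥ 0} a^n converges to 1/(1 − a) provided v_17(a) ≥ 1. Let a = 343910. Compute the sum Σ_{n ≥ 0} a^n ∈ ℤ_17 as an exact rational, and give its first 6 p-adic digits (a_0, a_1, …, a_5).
Σ a^n = 1/(1 − a) = -1/343909;  first 6 digits = (1, 0, 0, 2, 4, 0)

v_17(a) = 3 ≥ 1, so the series converges in ℤ_17 to 1/(1 − a) = 1/(1 − 343910) = -1/343909. Expand this rational in ℤ_17: compute digits iteratively via d_i = x_i mod 17, x_{i+1} = (x_i − d_i)/17. The first 6 digits are (1, 0, 0, 2, 4, 0).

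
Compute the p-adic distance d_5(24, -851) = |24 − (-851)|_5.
d_5(24, -851) = 1/125

Step 1 — x − y = 24 − (-851) = 875. Step 2 — v_5(875) = 3 (factor: 875 = (5^3 · 7); the sign does not affect v_p). Step 3 — |x − y|_5 = 5^{-3} = 1/125.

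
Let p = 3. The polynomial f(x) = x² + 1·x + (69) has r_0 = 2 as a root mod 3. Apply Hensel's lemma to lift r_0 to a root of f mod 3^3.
r_2 = 23 (mod 27)

Hensel: r_{i+1} = r_i − f(r_i)·(f′(r_i))^{-1} mod 3^{i+2}, f′(x) = 2x + 1. Iterate:
  r_0 = 2 (mod 3)
  r_1 = 5 (mod 9)
  r_2 = 23 (mod 27)
Final: r = 23 satisfies f(r) ≡ 0 mod 3^3.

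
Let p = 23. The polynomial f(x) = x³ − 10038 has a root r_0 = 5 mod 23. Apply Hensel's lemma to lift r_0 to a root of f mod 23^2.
r_1 = 511 (mod 529)

Hensel: r_{i+1} = r_i − f(r_i)/f′(r_i) mod 23^{i+2}, where f′(x) = 3x². Iterate:
  r_0 = 5 (mod 23)
  r_1 = 511 (mod 529)
Final: r = 511 with f(r) ≡ 0 mod 23^2.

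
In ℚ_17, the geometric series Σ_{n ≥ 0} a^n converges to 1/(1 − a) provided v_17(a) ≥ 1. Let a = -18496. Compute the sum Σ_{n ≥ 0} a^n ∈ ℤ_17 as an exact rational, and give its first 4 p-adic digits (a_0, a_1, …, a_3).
Σ a^n = 1/(1 − a) = 1/18497;  first 4 digits = (1, 0, 4, 13)

v_17(a) = 2 ≥ 1, so the series converges in ℤ_17 to 1/(1 − a) = 1/(1 − (-18496)) = 1/18497. Expand this rational in ℤ_17: compute digits iteratively via d_i = x_i mod 17, x_{i+1} = (x_i − d_i)/17. The first 4 digits are (1, 0, 4, 13).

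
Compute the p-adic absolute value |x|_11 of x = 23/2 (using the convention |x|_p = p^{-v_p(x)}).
|23/2|_11 = 1

Step 1 — compute v_11(x) by factoring powers of 11 out of the numerator and denominator: v_11(23/2) = 0. Step 2 — apply |x|_p = p^{-v_p(x)} = 11^{0} = 1.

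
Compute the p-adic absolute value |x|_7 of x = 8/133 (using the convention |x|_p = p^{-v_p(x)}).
|8/133|_7 = 7

Step 1 — compute v_7(x) by factoring powers of 7 out of the numerator and denominator: v_7(8/133) = -1. Step 2 — apply |x|_p = p^{-v_p(x)} = 7^{1} = 7.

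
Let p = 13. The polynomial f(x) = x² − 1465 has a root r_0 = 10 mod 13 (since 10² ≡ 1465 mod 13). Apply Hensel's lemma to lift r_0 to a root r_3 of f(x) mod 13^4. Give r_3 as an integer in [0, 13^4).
r_3 = 9162 (mod 28561)

Hensel's recurrence: r_{i+1} = r_i − f(r_i)·(f′(r_i))^{-1} mod 13^{i+2}, with f′(x) = 2x. Iterate:
  r_0 = 10 (mod 13)
  r_1 = 36 (mod 169)
  r_2 = 374 (mod 2197)
  r_3 = 9162 (mod 28561)
Final: r_3 = 9162, and one checks f(r_3) ≡ 0 mod 13^4.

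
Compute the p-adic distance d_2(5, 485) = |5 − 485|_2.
d_2(5, 485) = 1/32

Step 1 — x − y = 5 − 485 = -480. Step 2 — v_2(-480) = 5 (factor: -480 = −(2^5 · 15); the sign does not affect v_p). Step 3 — |x − y|_2 = 2^{-5} = 1/32.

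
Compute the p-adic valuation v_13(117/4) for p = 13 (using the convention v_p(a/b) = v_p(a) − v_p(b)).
v_13(117/4) = 1

Factor powers of 13 from the numerator and denominator of the reduced fraction: 117 = 13^1 · 9 and 4 = 13^0 · 4. Apply v_p(a/b) = v_p(a) − v_p(b): v_13(117/4) = 1 − 0 = 1.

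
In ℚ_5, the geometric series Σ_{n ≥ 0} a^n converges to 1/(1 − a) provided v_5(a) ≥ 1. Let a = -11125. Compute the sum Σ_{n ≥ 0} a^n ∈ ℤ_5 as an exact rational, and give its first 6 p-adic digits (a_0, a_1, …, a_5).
Σ a^n = 1/(1 − a) = 1/11126;  first 6 digits = (1, 0, 0, 1, 2, 1)

v_5(a) = 3 ≥ 1, so the series converges in ℤ_5 to 1/(1 − a) = 1/(1 − (-11125)) = 1/11126. Expand this rational in ℤ_5: compute digits iteratively via d_i = x_i mod 5, x_{i+1} = (x_i − d_i)/5. The first 6 digits are (1, 0, 0, 1, 2, 1).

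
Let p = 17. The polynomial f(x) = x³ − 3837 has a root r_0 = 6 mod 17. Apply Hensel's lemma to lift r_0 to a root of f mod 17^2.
r_1 = 176 (mod 289)

Hensel: r_{i+1} = r_i − f(r_i)/f′(r_i) mod 17^{i+2}, where f′(x) = 3x². Iterate:
  r_0 = 6 (mod 17)
  r_1 = 176 (mod 289)
Final: r = 176 with f(r) ≡ 0 mod 17^2.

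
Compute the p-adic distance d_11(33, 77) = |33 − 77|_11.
d_11(33, 77) = 1/11

Step 1 — x − y = 33 − 77 = -44. Step 2 — v_11(-44) = 1 (factor: -44 = −(11^1 · 4); the sign does not affect v_p). Step 3 — |x − y|_11 = 11^{-1} = 1/11.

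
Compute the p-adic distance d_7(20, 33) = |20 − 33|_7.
d_7(20, 33) = 1

Step 1 — x − y = 20 − 33 = -13. Step 2 — v_7(-13) = 0 (factor: -13 = −(7^0 · 13); the sign does not affect v_p). Step 3 — |x − y|_7 = 7^{0} = 1.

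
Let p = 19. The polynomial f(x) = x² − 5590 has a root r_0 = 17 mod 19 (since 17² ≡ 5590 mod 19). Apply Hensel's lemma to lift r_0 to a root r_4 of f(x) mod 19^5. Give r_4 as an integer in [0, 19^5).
r_4 = 200220 (mod 2476099)

Hensel's recurrence: r_{i+1} = r_i − f(r_i)·(f′(r_i))^{-1} mod 19^{i+2}, with f′(x) = 2x. Iterate:
  r_0 = 17 (mod 19)
  r_1 = 226 (mod 361)
  r_2 = 1309 (mod 6859)
  r_3 = 69899 (mod 130321)
  r_4 = 200220 (mod 2476099)
Final: r_4 = 200220, and one checks f(r_4) ≡ 0 mod 19^5.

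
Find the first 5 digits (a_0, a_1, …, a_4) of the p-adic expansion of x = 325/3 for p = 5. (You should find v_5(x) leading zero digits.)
(a_0, …, a_4) = (0, 0, 1, 4, 1)

v_5(325/3) = 2, so a_0 = ... = a_1 = 0. Factor out: x = 5^2 · u with u = 13/3 a unit in ℤ_5. Expand u iteratively via a_{v+i} = u_i mod 5, u_{i+1} = (u_i − a_{v+i})/5:
  u_0 = 13/3;  a_2 = 1;  u_1 = (u_0 − 1)/5 = 2/3
  u_1 = 2/3;  a_3 = 4;  u_2 = (u_1 − 4)/5 = -2/3
  u_2 = -2/3;  a_4 = 1;  u_3 = (u_2 − 1)/5 = -1/3
Digits: (0, 0, 1, 4, 1).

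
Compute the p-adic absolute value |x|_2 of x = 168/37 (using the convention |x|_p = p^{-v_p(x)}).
|168/37|_2 = 1/8

Step 1 — compute v_2(x) by factoring powers of 2 out of the numerator and denominator: v_2(168/37) = 3. Step 2 — apply |x|_p = p^{-v_p(x)} = 2^{-3} = 1/8.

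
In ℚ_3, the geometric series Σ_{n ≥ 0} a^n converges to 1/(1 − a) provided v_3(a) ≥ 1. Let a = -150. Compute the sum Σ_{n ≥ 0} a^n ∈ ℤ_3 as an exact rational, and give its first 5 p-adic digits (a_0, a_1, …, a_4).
Σ a^n = 1/(1 − a) = 1/151;  first 5 digits = (1, 1, 2, 0, 1)

v_3(a) = 1 ≥ 1, so the series converges in ℤ_3 to 1/(1 − a) = 1/(1 − (-150)) = 1/151. Expand this rational in ℤ_3: compute digits iteratively via d_i = x_i mod 3, x_{i+1} = (x_i − d_i)/3. The first 5 digits are (1, 1, 2, 0, 1).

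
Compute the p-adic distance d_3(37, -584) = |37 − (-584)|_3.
d_3(37, -584) = 1/27

Step 1 — x − y = 37 − (-584) = 621. Step 2 — v_3(621) = 3 (factor: 621 = (3^3 · 23); the sign does not affect v_p). Step 3 — |x − y|_3 = 3^{-3} = 1/27.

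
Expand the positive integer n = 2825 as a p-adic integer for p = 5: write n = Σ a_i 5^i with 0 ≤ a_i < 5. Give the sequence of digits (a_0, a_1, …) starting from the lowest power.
(a_0, a_1, …) = (0, 0, 3, 2, 4)

Repeated division by 5 gives the digits low-to-high: 2825 = 3·5^2 + 2·5^3 + 4·5^4. Digit sequence: (0, 0, 3, 2, 4).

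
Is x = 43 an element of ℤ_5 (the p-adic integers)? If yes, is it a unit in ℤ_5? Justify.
x ∈ ℤ_5^× (unit); v_5(x) = 0

ℤ_5 = {x ∈ ℚ_5 : v_5(x) ≥ 0} and ℤ_5^× = {x ∈ ℤ_5 : v_5(x) = 0}. Here v_5(43) = v_5(num) − v_5(den) = 0; compare against these criteria.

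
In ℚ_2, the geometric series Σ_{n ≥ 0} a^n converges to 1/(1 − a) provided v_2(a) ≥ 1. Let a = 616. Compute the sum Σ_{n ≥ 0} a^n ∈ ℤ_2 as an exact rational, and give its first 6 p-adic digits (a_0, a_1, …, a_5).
Σ a^n = 1/(1 − a) = -1/615;  first 6 digits = (1, 0, 0, 1, 0, 1)

v_2(a) = 3 ≥ 1, so the series converges in ℤ_2 to 1/(1 − a) = 1/(1 − 616) = -1/615. Expand this rational in ℤ_2: compute digits iteratively via d_i = x_i mod 2, x_{i+1} = (x_i − d_i)/2. The first 6 digits are (1, 0, 0, 1, 0, 1).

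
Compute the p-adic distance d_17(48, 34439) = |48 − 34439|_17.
d_17(48, 34439) = 1/4913

Step 1 — x − y = 48 − 34439 = -34391. Step 2 — v_17(-34391) = 3 (factor: -34391 = −(17^3 · 7); the sign does not affect v_p). Step 3 — |x − y|_17 = 17^{-3} = 1/4913.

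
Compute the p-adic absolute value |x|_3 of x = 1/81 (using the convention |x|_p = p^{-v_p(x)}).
|1/81|_3 = 81

Step 1 — compute v_3(x) by factoring powers of 3 out of the numerator and denominator: v_3(1/81) = -4. Step 2 — apply |x|_p = p^{-v_p(x)} = 3^{4} = 81.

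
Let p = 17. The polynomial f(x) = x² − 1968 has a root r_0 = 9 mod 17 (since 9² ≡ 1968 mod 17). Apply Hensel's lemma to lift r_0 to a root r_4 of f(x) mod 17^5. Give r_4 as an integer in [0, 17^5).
r_4 = 968312 (mod 1419857)

Hensel's recurrence: r_{i+1} = r_i − f(r_i)·(f′(r_i))^{-1} mod 17^{i+2}, with f′(x) = 2x. Iterate:
  r_0 = 9 (mod 17)
  r_1 = 162 (mod 289)
  r_2 = 451 (mod 4913)
  r_3 = 49581 (mod 83521)
  r_4 = 968312 (mod 1419857)
Final: r_4 = 968312, and one checks f(r_4) ≡ 0 mod 17^5.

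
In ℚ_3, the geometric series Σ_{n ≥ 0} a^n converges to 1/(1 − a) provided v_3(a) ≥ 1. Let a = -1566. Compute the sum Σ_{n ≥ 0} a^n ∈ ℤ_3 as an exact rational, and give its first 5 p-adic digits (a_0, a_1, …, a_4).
Σ a^n = 1/(1 − a) = 1/1567;  first 5 digits = (1, 0, 0, 2, 1)

v_3(a) = 3 ≥ 1, so the series converges in ℤ_3 to 1/(1 − a) = 1/(1 − (-1566)) = 1/1567. Expand this rational in ℤ_3: compute digits iteratively via d_i = x_i mod 3, x_{i+1} = (x_i − d_i)/3. The first 5 digits are (1, 0, 0, 2, 1).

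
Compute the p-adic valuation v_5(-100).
v_5(-100) = 2

v_5(n) is the largest exponent k such that 5^k divides n. Factor out: -100 = -5^2 · 4. (Sign doesn't affect v_p.) So v_5(-100) = 2.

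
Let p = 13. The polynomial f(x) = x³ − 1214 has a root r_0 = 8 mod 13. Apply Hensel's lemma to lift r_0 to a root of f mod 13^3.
r_2 = 788 (mod 2197)

Hensel: r_{i+1} = r_i − f(r_i)/f′(r_i) mod 13^{i+2}, where f′(x) = 3x². Iterate:
  r_0 = 8 (mod 13)
  r_1 = 112 (mod 169)
  r_2 = 788 (mod 2197)
Final: r = 788 with f(r) ≡ 0 mod 13^3.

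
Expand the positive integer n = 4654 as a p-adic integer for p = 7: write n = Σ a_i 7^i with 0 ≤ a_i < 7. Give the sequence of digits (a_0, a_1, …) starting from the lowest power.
(a_0, a_1, …) = (6, 6, 3, 6, 1)

Repeated division by 7 gives the digits low-to-high: 4654 = 6 + 6·7^1 + 3·7^2 + 6·7^3 + 1·7^4. Digit sequence: (6, 6, 3, 6, 1).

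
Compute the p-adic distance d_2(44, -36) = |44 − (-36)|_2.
d_2(44, -36) = 1/16

Step 1 — x − y = 44 − (-36) = 80. Step 2 — v_2(80) = 4 (factor: 80 = (2^4 · 5); the sign does not affect v_p). Step 3 — |x − y|_2 = 2^{-4} = 1/16.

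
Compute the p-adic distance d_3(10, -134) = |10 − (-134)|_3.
d_3(10, -134) = 1/9

Step 1 — x − y = 10 − (-134) = 144. Step 2 — v_3(144) = 2 (factor: 144 = (3^2 · 16); the sign does not affect v_p). Step 3 — |x − y|_3 = 3^{-2} = 1/9.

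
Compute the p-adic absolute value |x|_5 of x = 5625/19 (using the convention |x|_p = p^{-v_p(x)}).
|5625/19|_5 = 1/625

Step 1 — compute v_5(x) by factoring powers of 5 out of the numerator and denominator: v_5(5625/19) = 4. Step 2 — apply |x|_p = p^{-v_p(x)} = 5^{-4} = 1/625.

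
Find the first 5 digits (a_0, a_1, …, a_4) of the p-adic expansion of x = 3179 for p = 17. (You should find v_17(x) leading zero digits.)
(a_0, …, a_4) = (0, 0, 11, 0, 0)

v_17(3179) = 2, so a_0 = ... = a_1 = 0. Factor out: x = 17^2 · u with u = 11 a unit in ℤ_17. Expand u iteratively via a_{v+i} = u_i mod 17, u_{i+1} = (u_i − a_{v+i})/17:
  u_0 = 11;  a_2 = 11;  u_1 = (u_0 − 11)/17 = 0
  u_1 = 0;  a_3 = 0;  u_2 = (u_1 − 0)/17 = 0
  u_2 = 0;  a_4 = 0;  u_3 = (u_2 − 0)/17 = 0
Digits: (0, 0, 11, 0, 0).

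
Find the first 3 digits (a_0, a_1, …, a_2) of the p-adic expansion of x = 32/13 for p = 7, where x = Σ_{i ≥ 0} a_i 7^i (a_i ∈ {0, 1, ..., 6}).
(a_0, …, a_2) = (3, 1, 2)

v_7(32/13) = 0 (numerator and denominator both coprime to 7), so x ∈ ℤ_7^×. Compute digits iteratively via a_i = x_i mod 7, x_{i+1} = (x_i − a_i)/7, with x_0 = x:
  x_0 = 32/13;  a_0 = 3;  x_1 = (x_0 − 3)/7 = -1/13
  x_1 = -1/13;  a_1 = 1;  x_2 = (x_1 − 1)/7 = -2/13
  x_2 = -2/13;  a_2 = 2;  x_3 = (x_2 − 2)/7 = -4/13
Digits: (3, 1, 2).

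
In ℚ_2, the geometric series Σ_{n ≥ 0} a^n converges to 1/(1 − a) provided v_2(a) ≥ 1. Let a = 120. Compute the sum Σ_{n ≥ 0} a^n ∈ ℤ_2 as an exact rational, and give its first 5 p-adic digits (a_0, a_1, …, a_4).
Σ a^n = 1/(1 − a) = -1/119;  first 5 digits = (1, 0, 0, 1, 1)

v_2(a) = 3 ≥ 1, so the series converges in ℤ_2 to 1/(1 − a) = 1/(1 − 120) = -1/119. Expand this rational in ℤ_2: compute digits iteratively via d_i = x_i mod 2, x_{i+1} = (x_i − d_i)/2. The first 5 digits are (1, 0, 0, 1, 1).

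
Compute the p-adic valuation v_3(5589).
v_3(5589) = 5

v_3(n) is the largest exponent k such that 3^k divides n. Factor out: 5589 = 3^5 · 23. (Sign doesn't affect v_p.) So v_3(5589) = 5.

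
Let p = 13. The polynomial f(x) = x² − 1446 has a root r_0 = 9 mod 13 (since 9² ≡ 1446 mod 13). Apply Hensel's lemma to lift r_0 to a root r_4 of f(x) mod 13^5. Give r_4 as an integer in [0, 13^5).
r_4 = 140214 (mod 371293)

Hensel's recurrence: r_{i+1} = r_i − f(r_i)·(f′(r_i))^{-1} mod 13^{i+2}, with f′(x) = 2x. Iterate:
  r_0 = 9 (mod 13)
  r_1 = 113 (mod 169)
  r_2 = 1803 (mod 2197)
  r_3 = 25970 (mod 28561)
  r_4 = 140214 (mod 371293)
Final: r_4 = 140214, and one checks f(r_4) ≡ 0 mod 13^5.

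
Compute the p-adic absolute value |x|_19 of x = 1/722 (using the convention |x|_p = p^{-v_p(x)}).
|1/722|_19 = 361

Step 1 — compute v_19(x) by factoring powers of 19 out of the numerator and denominator: v_19(1/722) = -2. Step 2 — apply |x|_p = p^{-v_p(x)} = 19^{2} = 361.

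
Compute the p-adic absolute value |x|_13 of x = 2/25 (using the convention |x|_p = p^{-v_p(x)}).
|2/25|_13 = 1

Step 1 — compute v_13(x) by factoring powers of 13 out of the numerator and denominator: v_13(2/25) = 0. Step 2 — apply |x|_p = p^{-v_p(x)} = 13^{0} = 1.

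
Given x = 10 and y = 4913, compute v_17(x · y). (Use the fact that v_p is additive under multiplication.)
v_17(49130) = 3

v_p(x) = 0 (factor: 10 = 17^0 · 10); v_p(y) = 3 (factor: 4913 = 17^3 · 1). Additivity: v_p(xy) = v_p(x) + v_p(y) = 0 + 3 = 3. (Direct check: xy = 49130 = 17^3 · (10).)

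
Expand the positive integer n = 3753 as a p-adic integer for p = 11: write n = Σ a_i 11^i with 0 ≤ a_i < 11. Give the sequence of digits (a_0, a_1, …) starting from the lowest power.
(a_0, a_1, …) = (2, 0, 9, 2)

Repeated division by 11 gives the digits low-to-high: 3753 = 2 + 9·11^2 + 2·11^3. Digit sequence: (2, 0, 9, 2).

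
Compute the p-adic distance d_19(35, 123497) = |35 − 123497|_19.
d_19(35, 123497) = 1/6859

Step 1 — x − y = 35 − 123497 = -123462. Step 2 — v_19(-123462) = 3 (factor: -123462 = −(19^3 · 18); the sign does not affect v_p). Step 3 — |x − y|_19 = 19^{-3} = 1/6859.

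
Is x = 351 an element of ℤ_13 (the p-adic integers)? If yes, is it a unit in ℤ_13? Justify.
x ∈ ℤ_13 but not a unit; v_13(x) = 1 > 0

ℤ_13 = {x ∈ ℚ_13 : v_13(x) ≥ 0} and ℤ_13^× = {x ∈ ℤ_13 : v_13(x) = 0}. Here v_13(351) = v_13(num) − v_13(den) = 1; compare against these criteria.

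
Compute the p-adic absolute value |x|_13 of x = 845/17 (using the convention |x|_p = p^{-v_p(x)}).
|845/17|_13 = 1/169

Step 1 — compute v_13(x) by factoring powers of 13 out of the numerator and denominator: v_13(845/17) = 2. Step 2 — apply |x|_p = p^{-v_p(x)} = 13^{-2} = 1/169.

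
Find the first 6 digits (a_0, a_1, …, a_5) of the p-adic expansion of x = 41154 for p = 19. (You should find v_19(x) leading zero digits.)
(a_0, …, a_5) = (0, 0, 0, 6, 0, 0)

v_19(41154) = 3, so a_0 = ... = a_2 = 0. Factor out: x = 19^3 · u with u = 6 a unit in ℤ_19. Expand u iteratively via a_{v+i} = u_i mod 19, u_{i+1} = (u_i − a_{v+i})/19:
  u_0 = 6;  a_3 = 6;  u_1 = (u_0 − 6)/19 = 0
  u_1 = 0;  a_4 = 0;  u_2 = (u_1 − 0)/19 = 0
  u_2 = 0;  a_5 = 0;  u_3 = (u_2 − 0)/19 = 0
Digits: (0, 0, 0, 6, 0, 0).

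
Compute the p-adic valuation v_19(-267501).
v_19(-267501) = 3

v_19(n) is the largest exponent k such that 19^k divides n. Factor out: -267501 = -19^3 · 39. (Sign doesn't affect v_p.) So v_19(-267501) = 3.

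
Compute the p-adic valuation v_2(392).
v_2(392) = 3

v_2(n) is the largest exponent k such that 2^k divides n. Factor out: 392 = 2^3 · 49. (Sign doesn't affect v_p.) So v_2(392) = 3.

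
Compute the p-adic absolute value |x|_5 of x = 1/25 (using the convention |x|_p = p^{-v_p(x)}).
|1/25|_5 = 25

Step 1 — compute v_5(x) by factoring powers of 5 out of the numerator and denominator: v_5(1/25) = -2. Step 2 — apply |x|_p = p^{-v_p(x)} = 5^{2} = 25.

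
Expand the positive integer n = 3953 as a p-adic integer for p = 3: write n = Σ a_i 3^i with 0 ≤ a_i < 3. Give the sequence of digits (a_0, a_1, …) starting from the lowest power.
(a_0, a_1, …) = (2, 0, 1, 2, 0, 1, 2, 1)

Repeated division by 3 gives the digits low-to-high: 3953 = 2 + 1·3^2 + 2·3^3 + 1·3^5 + 2·3^6 + 1·3^7. Digit sequence: (2, 0, 1, 2, 0, 1, 2, 1).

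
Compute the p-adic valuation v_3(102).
v_3(102) = 1

v_3(n) is the largest exponent k such that 3^k divides n. Factor out: 102 = 3^1 · 34. (Sign doesn't affect v_p.) So v_3(102) = 1.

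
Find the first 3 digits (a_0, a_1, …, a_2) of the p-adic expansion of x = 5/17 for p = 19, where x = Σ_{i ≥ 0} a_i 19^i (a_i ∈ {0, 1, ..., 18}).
(a_0, …, a_2) = (7, 3, 11)

v_19(5/17) = 0 (numerator and denominator both coprime to 19), so x ∈ ℤ_19^×. Compute digits iteratively via a_i = x_i mod 19, x_{i+1} = (x_i − a_i)/19, with x_0 = x:
  x_0 = 5/17;  a_0 = 7;  x_1 = (x_0 − 7)/19 = -6/17
  x_1 = -6/17;  a_1 = 3;  x_2 = (x_1 − 3)/19 = -3/17
  x_2 = -3/17;  a_2 = 11;  x_3 = (x_2 − 11)/19 = -10/17
Digits: (7, 3, 11).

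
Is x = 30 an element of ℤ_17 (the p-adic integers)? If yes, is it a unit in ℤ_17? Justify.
x ∈ ℤ_17^× (unit); v_17(x) = 0

ℤ_17 = {x ∈ ℚ_17 : v_17(x) ≥ 0} and ℤ_17^× = {x ∈ ℤ_17 : v_17(x) = 0}. Here v_17(30) = v_17(num) − v_17(den) = 0; compare against these criteria.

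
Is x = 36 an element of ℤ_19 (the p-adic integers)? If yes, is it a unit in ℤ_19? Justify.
x ∈ ℤ_19^× (unit); v_19(x) = 0

ℤ_19 = {x ∈ ℚ_19 : v_19(x) ≥ 0} and ℤ_19^× = {x ∈ ℤ_19 : v_19(x) = 0}. Here v_19(36) = v_19(num) − v_19(den) = 0; compare against these criteria.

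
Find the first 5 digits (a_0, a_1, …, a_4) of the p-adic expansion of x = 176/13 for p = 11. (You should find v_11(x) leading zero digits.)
(a_0, …, a_4) = (0, 8, 7, 1, 10)

v_11(176/13) = 1, so a_0 = ... = a_0 = 0. Factor out: x = 11^1 · u with u = 16/13 a unit in ℤ_11. Expand u iteratively via a_{v+i} = u_i mod 11, u_{i+1} = (u_i − a_{v+i})/11:
  u_0 = 16/13;  a_1 = 8;  u_1 = (u_0 − 8)/11 = -8/13
  u_1 = -8/13;  a_2 = 7;  u_2 = (u_1 − 7)/11 = -9/13
  u_2 = -9/13;  a_3 = 1;  u_3 = (u_2 − 1)/11 = -2/13
  u_3 = -2/13;  a_4 = 10;  u_4 = (u_3 − 10)/11 = -12/13
Digits: (0, 8, 7, 1, 10).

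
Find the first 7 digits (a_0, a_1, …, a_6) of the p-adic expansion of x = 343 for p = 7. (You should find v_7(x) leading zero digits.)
(a_0, …, a_6) = (0, 0, 0, 1, 0, 0, 0)

v_7(343) = 3, so a_0 = ... = a_2 = 0. Factor out: x = 7^3 · u with u = 1 a unit in ℤ_7. Expand u iteratively via a_{v+i} = u_i mod 7, u_{i+1} = (u_i − a_{v+i})/7:
  u_0 = 1;  a_3 = 1;  u_1 = (u_0 − 1)/7 = 0
  u_1 = 0;  a_4 = 0;  u_2 = (u_1 − 0)/7 = 0
  u_2 = 0;  a_5 = 0;  u_3 = (u_2 − 0)/7 = 0
  u_3 = 0;  a_6 = 0;  u_4 = (u_3 − 0)/7 = 0
Digits: (0, 0, 0, 1, 0, 0, 0).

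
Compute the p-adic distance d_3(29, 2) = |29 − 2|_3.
d_3(29, 2) = 1/27

Step 1 — x − y = 29 − 2 = 27. Step 2 — v_3(27) = 3 (factor: 27 = (3^3 · 1); the sign does not affect v_p). Step 3 — |x − y|_3 = 3^{-3} = 1/27.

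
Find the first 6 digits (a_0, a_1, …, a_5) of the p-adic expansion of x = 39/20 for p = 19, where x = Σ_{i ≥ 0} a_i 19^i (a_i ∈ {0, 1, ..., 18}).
(a_0, …, a_5) = (1, 1, 18, 0, 18, 0)

v_19(39/20) = 0 (numerator and denominator both coprime to 19), so x ∈ ℤ_19^×. Compute digits iteratively via a_i = x_i mod 19, x_{i+1} = (x_i − a_i)/19, with x_0 = x:
  x_0 = 39/20;  a_0 = 1;  x_1 = (x_0 − 1)/19 = 1/20
  x_1 = 1/20;  a_1 = 1;  x_2 = (x_1 − 1)/19 = -1/20
  x_2 = -1/20;  a_2 = 18;  x_3 = (x_2 − 18)/19 = -19/20
  x_3 = -19/20;  a_3 = 0;  x_4 = (x_3 − 0)/19 = -1/20
  x_4 = -1/20;  a_4 = 18;  x_5 = (x_4 − 18)/19 = -19/20
  x_5 = -19/20;  a_5 = 0;  x_6 = (x_5 − 0)/19 = -1/20
Digits: (1, 1, 18, 0, 18, 0).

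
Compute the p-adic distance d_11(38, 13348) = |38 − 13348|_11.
d_11(38, 13348) = 1/1331

Step 1 — x − y = 38 − 13348 = -13310. Step 2 — v_11(-13310) = 3 (factor: -13310 = −(11^3 · 10); the sign does not affect v_p). Step 3 — |x − y|_11 = 11^{-3} = 1/1331.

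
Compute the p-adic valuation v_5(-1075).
v_5(-1075) = 2

v_5(n) is the largest exponent k such that 5^k divides n. Factor out: -1075 = -5^2 · 43. (Sign doesn't affect v_p.) So v_5(-1075) = 2.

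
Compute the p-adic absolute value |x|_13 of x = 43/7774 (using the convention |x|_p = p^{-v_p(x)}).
|43/7774|_13 = 169

Step 1 — compute v_13(x) by factoring powers of 13 out of the numerator and denominator: v_13(43/7774) = -2. Step 2 — apply |x|_p = p^{-v_p(x)} = 13^{2} = 169.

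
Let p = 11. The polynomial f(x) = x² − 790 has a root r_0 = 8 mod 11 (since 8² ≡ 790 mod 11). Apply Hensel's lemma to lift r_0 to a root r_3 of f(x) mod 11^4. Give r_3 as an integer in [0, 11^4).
r_3 = 9204 (mod 14641)

Hensel's recurrence: r_{i+1} = r_i − f(r_i)·(f′(r_i))^{-1} mod 11^{i+2}, with f′(x) = 2x. Iterate:
  r_0 = 8 (mod 11)
  r_1 = 8 (mod 121)
  r_2 = 1218 (mod 1331)
  r_3 = 9204 (mod 14641)
Final: r_3 = 9204, and one checks f(r_3) ≡ 0 mod 11^4.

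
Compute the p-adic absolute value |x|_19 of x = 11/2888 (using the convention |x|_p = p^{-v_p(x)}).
|11/2888|_19 = 361

Step 1 — compute v_19(x) by factoring powers of 19 out of the numerator and denominator: v_19(11/2888) = -2. Step 2 — apply |x|_p = p^{-v_p(x)} = 19^{2} = 361.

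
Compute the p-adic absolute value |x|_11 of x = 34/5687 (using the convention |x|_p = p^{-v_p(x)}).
|34/5687|_11 = 121

Step 1 — compute v_11(x) by factoring powers of 11 out of the numerator and denominator: v_11(34/5687) = -2. Step 2 — apply |x|_p = p^{-v_p(x)} = 11^{2} = 121.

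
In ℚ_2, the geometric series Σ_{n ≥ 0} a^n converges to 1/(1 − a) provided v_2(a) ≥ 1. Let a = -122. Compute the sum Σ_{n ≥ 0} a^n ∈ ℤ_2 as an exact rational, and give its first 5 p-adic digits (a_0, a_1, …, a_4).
Σ a^n = 1/(1 − a) = 1/123;  first 5 digits = (1, 1, 0, 0, 1)

v_2(a) = 1 ≥ 1, so the series converges in ℤ_2 to 1/(1 − a) = 1/(1 − (-122)) = 1/123. Expand this rational in ℤ_2: compute digits iteratively via d_i = x_i mod 2, x_{i+1} = (x_i − d_i)/2. The first 5 digits are (1, 1, 0, 0, 1).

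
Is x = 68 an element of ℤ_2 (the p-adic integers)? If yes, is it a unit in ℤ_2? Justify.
x ∈ ℤ_2 but not a unit; v_2(x) = 2 > 0

ℤ_2 = {x ∈ ℚ_2 : v_2(x) ≥ 0} and ℤ_2^× = {x ∈ ℤ_2 : v_2(x) = 0}. Here v_2(68) = v_2(num) − v_2(den) = 2; compare against these criteria.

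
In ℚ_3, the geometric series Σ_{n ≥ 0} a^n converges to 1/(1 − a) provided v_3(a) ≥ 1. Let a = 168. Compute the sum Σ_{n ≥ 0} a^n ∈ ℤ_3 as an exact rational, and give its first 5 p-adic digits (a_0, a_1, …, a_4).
Σ a^n = 1/(1 − a) = -1/167;  first 5 digits = (1, 2, 1, 0, 0)

v_3(a) = 1 ≥ 1, so the series converges in ℤ_3 to 1/(1 − a) = 1/(1 − 168) = -1/167. Expand this rational in ℤ_3: compute digits iteratively via d_i = x_i mod 3, x_{i+1} = (x_i − d_i)/3. The first 5 digits are (1, 2, 1, 0, 0).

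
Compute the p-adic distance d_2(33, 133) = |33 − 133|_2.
d_2(33, 133) = 1/4

Step 1 — x − y = 33 − 133 = -100. Step 2 — v_2(-100) = 2 (factor: -100 = −(2^2 · 25); the sign does not affect v_p). Step 3 — |x − y|_2 = 2^{-2} = 1/4.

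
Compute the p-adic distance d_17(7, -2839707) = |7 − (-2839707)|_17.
d_17(7, -2839707) = 1/1419857

Step 1 — x − y = 7 − (-2839707) = 2839714. Step 2 — v_17(2839714) = 5 (factor: 2839714 = (17^5 · 2); the sign does not affect v_p). Step 3 — |x − y|_17 = 17^{-5} = 1/1419857.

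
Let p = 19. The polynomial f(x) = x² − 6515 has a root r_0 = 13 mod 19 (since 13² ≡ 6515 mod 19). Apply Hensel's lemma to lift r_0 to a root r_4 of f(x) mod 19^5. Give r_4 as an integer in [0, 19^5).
r_4 = 1600098 (mod 2476099)

Hensel's recurrence: r_{i+1} = r_i − f(r_i)·(f′(r_i))^{-1} mod 19^{i+2}, with f′(x) = 2x. Iterate:
  r_0 = 13 (mod 19)
  r_1 = 146 (mod 361)
  r_2 = 1951 (mod 6859)
  r_3 = 36246 (mod 130321)
  r_4 = 1600098 (mod 2476099)
Final: r_4 = 1600098, and one checks f(r_4) ≡ 0 mod 19^5.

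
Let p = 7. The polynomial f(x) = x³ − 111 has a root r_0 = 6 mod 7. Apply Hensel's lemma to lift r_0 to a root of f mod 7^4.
r_3 = 1392 (mod 2401)

Hensel: r_{i+1} = r_i − f(r_i)/f′(r_i) mod 7^{i+2}, where f′(x) = 3x². Iterate:
  r_0 = 6 (mod 7)
  r_1 = 20 (mod 49)
  r_2 = 20 (mod 343)
  r_3 = 1392 (mod 2401)
Final: r = 1392 with f(r) ≡ 0 mod 7^4.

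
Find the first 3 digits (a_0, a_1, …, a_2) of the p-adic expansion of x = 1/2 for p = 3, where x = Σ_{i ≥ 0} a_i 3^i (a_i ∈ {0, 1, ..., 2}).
(a_0, …, a_2) = (2, 1, 1)

v_3(1/2) = 0 (numerator and denominator both coprime to 3), so x ∈ ℤ_3^×. Compute digits iteratively via a_i = x_i mod 3, x_{i+1} = (x_i − a_i)/3, with x_0 = x:
  x_0 = 1/2;  a_0 = 2;  x_1 = (x_0 − 2)/3 = -1/2
  x_1 = -1/2;  a_1 = 1;  x_2 = (x_1 − 1)/3 = -1/2
  x_2 = -1/2;  a_2 = 1;  x_3 = (x_2 − 1)/3 = -1/2
Digits: (2, 1, 1).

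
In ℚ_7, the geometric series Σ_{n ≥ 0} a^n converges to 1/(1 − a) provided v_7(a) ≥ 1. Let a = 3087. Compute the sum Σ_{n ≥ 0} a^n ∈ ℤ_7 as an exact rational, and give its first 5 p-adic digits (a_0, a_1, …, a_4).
Σ a^n = 1/(1 − a) = -1/3086;  first 5 digits = (1, 0, 0, 2, 1)

v_7(a) = 3 ≥ 1, so the series converges in ℤ_7 to 1/(1 − a) = 1/(1 − 3087) = -1/3086. Expand this rational in ℤ_7: compute digits iteratively via d_i = x_i mod 7, x_{i+1} = (x_i − d_i)/7. The first 5 digits are (1, 0, 0, 2, 1).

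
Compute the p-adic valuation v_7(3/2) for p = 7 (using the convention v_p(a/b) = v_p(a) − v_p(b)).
v_7(3/2) = 0

Factor powers of 7 from the numerator and denominator of the reduced fraction: 3 = 7^0 · 3 and 2 = 7^0 · 2. Apply v_p(a/b) = v_p(a) − v_p(b): v_7(3/2) = 0 − 0 = 0.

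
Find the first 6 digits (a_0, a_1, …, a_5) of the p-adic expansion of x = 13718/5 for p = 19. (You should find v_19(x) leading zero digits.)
(a_0, …, a_5) = (0, 0, 0, 8, 11, 7)

v_19(13718/5) = 3, so a_0 = ... = a_2 = 0. Factor out: x = 19^3 · u with u = 2/5 a unit in ℤ_19. Expand u iteratively via a_{v+i} = u_i mod 19, u_{i+1} = (u_i − a_{v+i})/19:
  u_0 = 2/5;  a_3 = 8;  u_1 = (u_0 − 8)/19 = -2/5
  u_1 = -2/5;  a_4 = 11;  u_2 = (u_1 − 11)/19 = -3/5
  u_2 = -3/5;  a_5 = 7;  u_3 = (u_2 − 7)/19 = -2/5
Digits: (0, 0, 0, 8, 11, 7).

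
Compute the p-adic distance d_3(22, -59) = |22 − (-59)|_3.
d_3(22, -59) = 1/81

Step 1 — x − y = 22 − (-59) = 81. Step 2 — v_3(81) = 4 (factor: 81 = (3^4 · 1); the sign does not affect v_p). Step 3 — |x − y|_3 = 3^{-4} = 1/81.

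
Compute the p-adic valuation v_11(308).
v_11(308) = 1

v_11(n) is the largest exponent k such that 11^k divides n. Factor out: 308 = 11^1 · 28. (Sign doesn't affect v_p.) So v_11(308) = 1.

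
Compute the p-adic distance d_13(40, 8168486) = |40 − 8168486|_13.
d_13(40, 8168486) = 1/371293

Step 1 — x − y = 40 − 8168486 = -8168446. Step 2 — v_13(-8168446) = 5 (factor: -8168446 = −(13^5 · 22); the sign does not affect v_p). Step 3 — |x − y|_13 = 13^{-5} = 1/371293.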